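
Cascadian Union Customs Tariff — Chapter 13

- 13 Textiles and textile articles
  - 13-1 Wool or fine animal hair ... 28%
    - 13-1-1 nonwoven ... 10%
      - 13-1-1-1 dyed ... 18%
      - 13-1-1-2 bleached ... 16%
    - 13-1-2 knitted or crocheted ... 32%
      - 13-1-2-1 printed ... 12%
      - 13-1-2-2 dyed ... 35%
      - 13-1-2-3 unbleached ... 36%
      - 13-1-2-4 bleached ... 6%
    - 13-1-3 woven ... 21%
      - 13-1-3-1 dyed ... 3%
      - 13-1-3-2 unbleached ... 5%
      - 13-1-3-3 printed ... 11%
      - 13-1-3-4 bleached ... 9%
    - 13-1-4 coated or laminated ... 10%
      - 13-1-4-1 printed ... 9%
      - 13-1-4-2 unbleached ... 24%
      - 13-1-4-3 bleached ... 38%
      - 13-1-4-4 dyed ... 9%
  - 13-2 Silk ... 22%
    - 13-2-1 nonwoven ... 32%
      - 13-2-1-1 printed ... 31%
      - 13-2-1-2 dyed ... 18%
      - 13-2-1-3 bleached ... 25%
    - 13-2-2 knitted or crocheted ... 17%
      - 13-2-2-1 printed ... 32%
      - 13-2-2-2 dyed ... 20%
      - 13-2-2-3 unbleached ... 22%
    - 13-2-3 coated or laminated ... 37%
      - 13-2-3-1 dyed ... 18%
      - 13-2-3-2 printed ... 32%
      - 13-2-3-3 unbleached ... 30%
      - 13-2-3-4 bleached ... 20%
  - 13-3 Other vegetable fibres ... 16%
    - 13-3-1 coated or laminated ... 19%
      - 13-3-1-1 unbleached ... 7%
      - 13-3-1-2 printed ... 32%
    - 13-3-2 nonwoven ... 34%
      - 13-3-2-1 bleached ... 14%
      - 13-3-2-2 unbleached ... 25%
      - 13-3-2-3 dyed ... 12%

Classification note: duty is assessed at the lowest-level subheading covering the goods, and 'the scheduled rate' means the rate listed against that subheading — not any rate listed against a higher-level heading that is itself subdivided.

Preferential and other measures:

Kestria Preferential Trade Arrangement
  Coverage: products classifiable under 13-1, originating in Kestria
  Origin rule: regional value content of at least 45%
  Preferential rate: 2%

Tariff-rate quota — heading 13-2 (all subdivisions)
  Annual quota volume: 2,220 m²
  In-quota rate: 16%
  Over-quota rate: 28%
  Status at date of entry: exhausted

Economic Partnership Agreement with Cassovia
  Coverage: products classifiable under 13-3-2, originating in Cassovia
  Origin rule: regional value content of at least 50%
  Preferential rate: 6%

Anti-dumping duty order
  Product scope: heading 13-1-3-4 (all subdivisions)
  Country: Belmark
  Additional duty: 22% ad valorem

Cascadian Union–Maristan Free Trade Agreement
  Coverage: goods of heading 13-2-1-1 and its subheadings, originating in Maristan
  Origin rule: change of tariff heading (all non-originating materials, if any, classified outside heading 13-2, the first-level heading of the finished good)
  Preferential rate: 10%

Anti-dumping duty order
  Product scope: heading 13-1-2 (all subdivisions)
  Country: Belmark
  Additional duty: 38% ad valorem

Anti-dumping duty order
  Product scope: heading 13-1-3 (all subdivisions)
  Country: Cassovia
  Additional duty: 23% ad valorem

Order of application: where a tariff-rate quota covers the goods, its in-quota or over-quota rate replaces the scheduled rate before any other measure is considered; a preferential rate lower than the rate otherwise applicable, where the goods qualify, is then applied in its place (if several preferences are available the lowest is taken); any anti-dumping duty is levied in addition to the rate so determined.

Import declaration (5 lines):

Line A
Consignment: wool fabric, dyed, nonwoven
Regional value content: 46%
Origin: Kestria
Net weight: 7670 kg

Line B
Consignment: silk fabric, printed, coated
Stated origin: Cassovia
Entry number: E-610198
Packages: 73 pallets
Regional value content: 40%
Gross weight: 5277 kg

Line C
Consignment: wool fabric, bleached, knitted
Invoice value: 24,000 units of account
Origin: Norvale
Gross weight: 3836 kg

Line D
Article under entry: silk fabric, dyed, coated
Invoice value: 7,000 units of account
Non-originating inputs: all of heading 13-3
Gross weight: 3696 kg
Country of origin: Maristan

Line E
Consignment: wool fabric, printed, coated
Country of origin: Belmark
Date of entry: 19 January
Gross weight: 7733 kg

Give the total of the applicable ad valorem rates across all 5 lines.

Line A: wool → 13-1; nonwoven → 13-1-1; dyed → 13-1-1-1. Scheduled 18%. Kestria agreement on 13-1: RVC ≥ 45% → 2% available; preferential 2%. → 2%.
Line B: silk → 13-2; coated → 13-2-3; printed → 13-2-3-2. Scheduled 32%. quota on 13-2 exhausted → over-quota 28%; Cassovia agreement on 13-3-2: 13-2-3-2 not covered. → 28%.
Line C: wool → 13-1; knitted → 13-1-2; bleached → 13-1-2-4. Scheduled 6%. No special measure applies. → 6%.
Line D: silk → 13-2; coated → 13-2-3; dyed → 13-2-3-1. Scheduled 18%. quota on 13-2 exhausted → over-quota 28%; Maristan agreement on 13-2-1-1: 13-2-3-1 not covered. → 28%.
Line E: wool → 13-1; coated → 13-1-4; printed → 13-1-4-1. Scheduled 9%. No special measure applies. → 9%.
Sum: 2% + 28% + 6% + 28% + 9% = 73%.

73%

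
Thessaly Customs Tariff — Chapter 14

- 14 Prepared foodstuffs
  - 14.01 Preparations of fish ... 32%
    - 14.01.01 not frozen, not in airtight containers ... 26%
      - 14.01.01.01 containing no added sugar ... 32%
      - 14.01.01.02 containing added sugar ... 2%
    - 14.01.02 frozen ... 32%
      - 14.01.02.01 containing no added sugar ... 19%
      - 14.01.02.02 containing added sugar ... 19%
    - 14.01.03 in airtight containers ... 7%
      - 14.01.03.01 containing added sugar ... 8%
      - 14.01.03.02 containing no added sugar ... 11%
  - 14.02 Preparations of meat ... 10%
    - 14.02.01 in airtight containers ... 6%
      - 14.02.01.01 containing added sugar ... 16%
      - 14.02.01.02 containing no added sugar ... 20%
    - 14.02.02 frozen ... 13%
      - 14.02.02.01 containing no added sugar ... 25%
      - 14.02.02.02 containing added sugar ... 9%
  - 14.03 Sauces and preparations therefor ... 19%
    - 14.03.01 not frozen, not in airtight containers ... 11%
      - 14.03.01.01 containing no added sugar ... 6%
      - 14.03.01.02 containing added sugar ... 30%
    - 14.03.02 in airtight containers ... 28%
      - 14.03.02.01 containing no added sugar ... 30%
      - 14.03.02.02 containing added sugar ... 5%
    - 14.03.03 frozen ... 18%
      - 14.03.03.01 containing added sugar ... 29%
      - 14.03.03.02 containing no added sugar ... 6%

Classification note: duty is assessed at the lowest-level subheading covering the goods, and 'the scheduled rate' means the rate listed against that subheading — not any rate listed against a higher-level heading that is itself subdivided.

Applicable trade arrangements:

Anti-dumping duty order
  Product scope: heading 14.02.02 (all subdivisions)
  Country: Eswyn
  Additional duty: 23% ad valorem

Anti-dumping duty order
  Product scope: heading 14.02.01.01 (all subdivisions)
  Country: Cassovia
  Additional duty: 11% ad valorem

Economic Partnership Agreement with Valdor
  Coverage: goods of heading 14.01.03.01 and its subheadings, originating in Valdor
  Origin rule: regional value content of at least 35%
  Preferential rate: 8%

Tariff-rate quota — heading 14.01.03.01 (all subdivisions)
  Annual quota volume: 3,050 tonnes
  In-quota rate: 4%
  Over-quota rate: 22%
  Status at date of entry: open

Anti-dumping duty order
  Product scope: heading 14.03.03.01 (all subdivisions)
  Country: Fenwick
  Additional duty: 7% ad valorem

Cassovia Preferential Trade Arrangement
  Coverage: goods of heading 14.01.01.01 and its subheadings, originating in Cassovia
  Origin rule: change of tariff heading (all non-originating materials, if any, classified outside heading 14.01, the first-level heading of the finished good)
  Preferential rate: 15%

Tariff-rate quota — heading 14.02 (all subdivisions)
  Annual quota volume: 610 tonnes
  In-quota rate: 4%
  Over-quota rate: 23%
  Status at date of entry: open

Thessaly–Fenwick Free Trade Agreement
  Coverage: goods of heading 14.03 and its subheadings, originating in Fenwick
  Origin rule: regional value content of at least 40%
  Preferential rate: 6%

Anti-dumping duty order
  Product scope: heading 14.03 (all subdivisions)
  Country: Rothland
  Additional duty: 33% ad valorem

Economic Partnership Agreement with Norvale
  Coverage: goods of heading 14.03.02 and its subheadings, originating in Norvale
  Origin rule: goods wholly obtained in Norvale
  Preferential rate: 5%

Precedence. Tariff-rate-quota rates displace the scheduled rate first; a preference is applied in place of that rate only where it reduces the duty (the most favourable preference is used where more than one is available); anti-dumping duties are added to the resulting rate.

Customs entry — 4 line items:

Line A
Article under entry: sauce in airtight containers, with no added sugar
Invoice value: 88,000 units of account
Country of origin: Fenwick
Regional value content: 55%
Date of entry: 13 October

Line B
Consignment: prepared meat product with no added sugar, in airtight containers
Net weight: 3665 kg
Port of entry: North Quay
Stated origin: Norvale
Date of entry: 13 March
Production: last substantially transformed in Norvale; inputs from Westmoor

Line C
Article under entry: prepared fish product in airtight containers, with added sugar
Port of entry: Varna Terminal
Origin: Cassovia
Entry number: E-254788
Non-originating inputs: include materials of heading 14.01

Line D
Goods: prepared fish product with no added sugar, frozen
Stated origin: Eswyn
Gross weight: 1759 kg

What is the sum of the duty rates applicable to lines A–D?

Line A: sauce → 14.03; in airtight containers → 14.03.02; with no added sugar → 14.03.02.01. Scheduled 30%. Fenwick agreement on 14.03: RVC ≥ 40% → 6% available; preferential 6%. → 6%.
Line B: prepared meat product → 14.02; in airtight containers → 14.02.01; with no added sugar → 14.02.01.02. Scheduled 20%. quota on 14.02 open → in-quota 4%; Norvale agreement on 14.03.02: 14.02.01.02 not covered. → 4%.
Line C: prepared fish product → 14.01; in airtight containers → 14.01.03; with added sugar → 14.01.03.01. Scheduled 8%. quota on 14.01.03.01 open → in-quota 4%; Cassovia agreement on 14.01.01.01: 14.01.03.01 not covered. → 4%.
Line D: prepared fish product → 14.01; frozen → 14.01.02; with no added sugar → 14.01.02.01. Scheduled 19%. No special measure applies. → 19%.
Sum: 6% + 4% + 4% + 19% = 33%.

33%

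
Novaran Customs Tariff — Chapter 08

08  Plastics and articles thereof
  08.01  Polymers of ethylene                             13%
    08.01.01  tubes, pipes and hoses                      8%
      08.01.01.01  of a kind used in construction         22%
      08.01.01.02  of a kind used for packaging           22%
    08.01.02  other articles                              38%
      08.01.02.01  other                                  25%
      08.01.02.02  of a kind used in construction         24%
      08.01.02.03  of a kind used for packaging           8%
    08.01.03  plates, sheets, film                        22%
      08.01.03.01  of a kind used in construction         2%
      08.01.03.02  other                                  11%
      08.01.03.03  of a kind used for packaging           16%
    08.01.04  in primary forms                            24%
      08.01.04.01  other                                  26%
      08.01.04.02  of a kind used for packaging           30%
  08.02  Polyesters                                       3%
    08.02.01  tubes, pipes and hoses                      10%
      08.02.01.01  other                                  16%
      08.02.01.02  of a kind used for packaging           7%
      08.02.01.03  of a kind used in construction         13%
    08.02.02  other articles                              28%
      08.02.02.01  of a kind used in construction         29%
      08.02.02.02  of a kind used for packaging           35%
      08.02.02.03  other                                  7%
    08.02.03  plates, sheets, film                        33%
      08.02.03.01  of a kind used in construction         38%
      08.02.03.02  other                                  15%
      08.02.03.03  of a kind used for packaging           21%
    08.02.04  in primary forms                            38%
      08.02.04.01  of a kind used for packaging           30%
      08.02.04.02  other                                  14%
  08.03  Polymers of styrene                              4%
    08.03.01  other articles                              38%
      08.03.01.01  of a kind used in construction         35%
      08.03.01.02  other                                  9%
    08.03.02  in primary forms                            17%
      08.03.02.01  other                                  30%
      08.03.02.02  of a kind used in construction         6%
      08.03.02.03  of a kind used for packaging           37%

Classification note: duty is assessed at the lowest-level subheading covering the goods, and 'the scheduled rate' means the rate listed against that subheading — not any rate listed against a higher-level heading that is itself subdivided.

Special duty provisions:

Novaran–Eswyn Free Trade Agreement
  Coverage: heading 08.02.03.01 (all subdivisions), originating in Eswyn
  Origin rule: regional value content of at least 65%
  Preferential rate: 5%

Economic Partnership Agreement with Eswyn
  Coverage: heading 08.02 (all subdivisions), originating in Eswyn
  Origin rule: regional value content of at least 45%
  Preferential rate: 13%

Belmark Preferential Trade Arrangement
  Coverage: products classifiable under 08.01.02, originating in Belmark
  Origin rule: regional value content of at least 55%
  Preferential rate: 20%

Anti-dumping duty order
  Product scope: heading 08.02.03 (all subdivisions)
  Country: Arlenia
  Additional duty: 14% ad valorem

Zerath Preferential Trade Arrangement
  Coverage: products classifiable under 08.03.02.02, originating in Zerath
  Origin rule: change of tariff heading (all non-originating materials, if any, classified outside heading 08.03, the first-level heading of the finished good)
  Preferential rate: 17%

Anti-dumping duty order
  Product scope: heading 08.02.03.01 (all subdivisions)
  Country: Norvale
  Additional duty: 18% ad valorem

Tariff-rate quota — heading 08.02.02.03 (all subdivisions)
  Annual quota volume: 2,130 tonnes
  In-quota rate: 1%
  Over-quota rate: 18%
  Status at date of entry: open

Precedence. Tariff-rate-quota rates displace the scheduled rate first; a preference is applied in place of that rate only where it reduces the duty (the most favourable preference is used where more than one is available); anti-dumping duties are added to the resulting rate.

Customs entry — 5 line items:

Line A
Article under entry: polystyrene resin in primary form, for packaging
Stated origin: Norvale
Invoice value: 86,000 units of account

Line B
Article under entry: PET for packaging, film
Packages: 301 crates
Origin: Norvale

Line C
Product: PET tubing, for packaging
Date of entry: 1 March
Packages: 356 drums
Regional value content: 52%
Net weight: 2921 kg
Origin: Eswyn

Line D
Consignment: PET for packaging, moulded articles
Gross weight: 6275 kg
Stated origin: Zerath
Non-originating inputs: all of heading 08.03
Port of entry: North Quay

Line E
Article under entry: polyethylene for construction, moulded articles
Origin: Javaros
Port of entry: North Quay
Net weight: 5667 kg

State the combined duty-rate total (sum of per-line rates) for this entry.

Line A: polystyrene → 08.03; resin in primary form → 08.03.02; for packaging → 08.03.02.03. Scheduled 37%. No special measure applies. → 37%.
Line B: PET → 08.02; film → 08.02.03; for packaging → 08.02.03.03. Scheduled 21%. No special measure applies. → 21%.
Line C: PET → 08.02; tubing → 08.02.01; for packaging → 08.02.01.02. Scheduled 7%. Eswyn agreement on 08.02.03.01: 08.02.01.02 not covered; Eswyn agreement on 08.02: RVC ≥ 45% → 13% available; preference 13% not lower than 7% → no reduction. → 7%.
Line D: PET → 08.02; moulded articles → 08.02.02; for packaging → 08.02.02.02. Scheduled 35%. Zerath agreement on 08.03.02.02: 08.02.02.02 not covered. → 35%.
Line E: polyethylene → 08.01; moulded articles → 08.01.02; for construction → 08.01.02.02. Scheduled 24%. No special measure applies. → 24%.
Sum: 37% + 21% + 7% + 35% + 24% = 124%.

124%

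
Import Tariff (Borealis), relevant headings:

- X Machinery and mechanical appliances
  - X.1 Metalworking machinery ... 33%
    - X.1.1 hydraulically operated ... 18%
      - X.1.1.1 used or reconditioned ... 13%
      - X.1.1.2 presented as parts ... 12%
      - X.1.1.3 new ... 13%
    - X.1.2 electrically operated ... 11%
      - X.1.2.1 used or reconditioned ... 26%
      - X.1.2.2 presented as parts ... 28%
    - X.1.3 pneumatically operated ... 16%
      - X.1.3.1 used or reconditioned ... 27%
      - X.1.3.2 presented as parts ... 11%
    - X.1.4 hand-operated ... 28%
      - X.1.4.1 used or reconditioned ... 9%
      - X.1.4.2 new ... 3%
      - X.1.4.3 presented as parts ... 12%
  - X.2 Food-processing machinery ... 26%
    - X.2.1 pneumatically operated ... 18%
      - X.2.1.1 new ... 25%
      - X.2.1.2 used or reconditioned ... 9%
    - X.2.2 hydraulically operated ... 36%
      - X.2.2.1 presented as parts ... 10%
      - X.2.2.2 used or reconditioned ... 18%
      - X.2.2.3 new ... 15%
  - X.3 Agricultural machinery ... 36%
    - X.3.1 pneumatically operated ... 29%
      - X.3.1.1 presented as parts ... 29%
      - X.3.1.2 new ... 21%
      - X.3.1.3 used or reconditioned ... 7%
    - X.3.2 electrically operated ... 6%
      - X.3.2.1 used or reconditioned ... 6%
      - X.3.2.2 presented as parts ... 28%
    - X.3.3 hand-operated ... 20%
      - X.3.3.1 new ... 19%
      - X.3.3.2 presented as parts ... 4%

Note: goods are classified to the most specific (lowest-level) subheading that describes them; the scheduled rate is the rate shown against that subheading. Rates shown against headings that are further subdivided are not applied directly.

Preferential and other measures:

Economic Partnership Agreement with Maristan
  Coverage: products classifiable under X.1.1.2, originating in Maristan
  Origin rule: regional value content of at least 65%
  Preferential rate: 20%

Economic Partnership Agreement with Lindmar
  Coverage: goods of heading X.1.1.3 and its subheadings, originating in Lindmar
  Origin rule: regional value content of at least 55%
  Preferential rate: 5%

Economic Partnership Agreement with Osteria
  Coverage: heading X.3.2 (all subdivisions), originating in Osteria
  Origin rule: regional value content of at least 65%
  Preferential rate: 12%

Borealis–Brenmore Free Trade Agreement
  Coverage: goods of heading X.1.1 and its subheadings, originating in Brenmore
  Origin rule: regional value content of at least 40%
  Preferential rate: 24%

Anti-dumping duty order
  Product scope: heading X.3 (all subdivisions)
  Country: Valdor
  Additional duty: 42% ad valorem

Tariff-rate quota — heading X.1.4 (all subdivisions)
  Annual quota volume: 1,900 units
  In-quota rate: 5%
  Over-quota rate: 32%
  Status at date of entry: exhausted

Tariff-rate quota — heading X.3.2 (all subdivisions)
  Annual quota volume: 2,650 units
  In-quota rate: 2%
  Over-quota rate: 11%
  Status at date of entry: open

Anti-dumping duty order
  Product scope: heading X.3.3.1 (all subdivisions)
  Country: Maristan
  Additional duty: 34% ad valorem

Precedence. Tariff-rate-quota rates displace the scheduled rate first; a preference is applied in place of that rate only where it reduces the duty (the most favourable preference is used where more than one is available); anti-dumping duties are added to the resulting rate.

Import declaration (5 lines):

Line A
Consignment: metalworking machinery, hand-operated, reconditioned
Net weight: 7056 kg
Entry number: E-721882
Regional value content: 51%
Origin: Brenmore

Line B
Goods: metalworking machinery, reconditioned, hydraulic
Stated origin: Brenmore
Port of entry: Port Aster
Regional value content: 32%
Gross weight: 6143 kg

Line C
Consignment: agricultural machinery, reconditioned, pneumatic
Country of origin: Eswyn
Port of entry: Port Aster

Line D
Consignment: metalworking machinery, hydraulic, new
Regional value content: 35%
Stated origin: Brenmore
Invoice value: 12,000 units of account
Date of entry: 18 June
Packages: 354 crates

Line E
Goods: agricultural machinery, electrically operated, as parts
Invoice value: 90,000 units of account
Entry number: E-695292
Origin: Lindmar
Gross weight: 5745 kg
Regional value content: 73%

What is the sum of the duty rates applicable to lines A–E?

Line A: metalworking → X.1; hand-operated → X.1.4; reconditioned → X.1.4.1. Scheduled 9%. quota on X.1.4 exhausted → over-quota 32%; Brenmore agreement on X.1.1: X.1.4.1 not covered. → 32%.
Line B: metalworking → X.1; hydraulic → X.1.1; reconditioned → X.1.1.1. Scheduled 13%. Brenmore agreement on X.1.1: RVC < 40%. → 13%.
Line C: agricultural → X.3; pneumatic → X.3.1; reconditioned → X.3.1.3. Scheduled 7%. No special measure applies. → 7%.
Line D: metalworking → X.1; hydraulic → X.1.1; new → X.1.1.3. Scheduled 13%. Brenmore agreement on X.1.1: RVC < 40%. → 13%.
Line E: agricultural → X.3; electrically operated → X.3.2; as parts → X.3.2.2. Scheduled 28%. quota on X.3.2 open → in-quota 2%; Lindmar agreement on X.1.1.3: X.3.2.2 not covered. → 2%.
Sum: 32% + 13% + 7% + 13% + 2% = 67%.

67%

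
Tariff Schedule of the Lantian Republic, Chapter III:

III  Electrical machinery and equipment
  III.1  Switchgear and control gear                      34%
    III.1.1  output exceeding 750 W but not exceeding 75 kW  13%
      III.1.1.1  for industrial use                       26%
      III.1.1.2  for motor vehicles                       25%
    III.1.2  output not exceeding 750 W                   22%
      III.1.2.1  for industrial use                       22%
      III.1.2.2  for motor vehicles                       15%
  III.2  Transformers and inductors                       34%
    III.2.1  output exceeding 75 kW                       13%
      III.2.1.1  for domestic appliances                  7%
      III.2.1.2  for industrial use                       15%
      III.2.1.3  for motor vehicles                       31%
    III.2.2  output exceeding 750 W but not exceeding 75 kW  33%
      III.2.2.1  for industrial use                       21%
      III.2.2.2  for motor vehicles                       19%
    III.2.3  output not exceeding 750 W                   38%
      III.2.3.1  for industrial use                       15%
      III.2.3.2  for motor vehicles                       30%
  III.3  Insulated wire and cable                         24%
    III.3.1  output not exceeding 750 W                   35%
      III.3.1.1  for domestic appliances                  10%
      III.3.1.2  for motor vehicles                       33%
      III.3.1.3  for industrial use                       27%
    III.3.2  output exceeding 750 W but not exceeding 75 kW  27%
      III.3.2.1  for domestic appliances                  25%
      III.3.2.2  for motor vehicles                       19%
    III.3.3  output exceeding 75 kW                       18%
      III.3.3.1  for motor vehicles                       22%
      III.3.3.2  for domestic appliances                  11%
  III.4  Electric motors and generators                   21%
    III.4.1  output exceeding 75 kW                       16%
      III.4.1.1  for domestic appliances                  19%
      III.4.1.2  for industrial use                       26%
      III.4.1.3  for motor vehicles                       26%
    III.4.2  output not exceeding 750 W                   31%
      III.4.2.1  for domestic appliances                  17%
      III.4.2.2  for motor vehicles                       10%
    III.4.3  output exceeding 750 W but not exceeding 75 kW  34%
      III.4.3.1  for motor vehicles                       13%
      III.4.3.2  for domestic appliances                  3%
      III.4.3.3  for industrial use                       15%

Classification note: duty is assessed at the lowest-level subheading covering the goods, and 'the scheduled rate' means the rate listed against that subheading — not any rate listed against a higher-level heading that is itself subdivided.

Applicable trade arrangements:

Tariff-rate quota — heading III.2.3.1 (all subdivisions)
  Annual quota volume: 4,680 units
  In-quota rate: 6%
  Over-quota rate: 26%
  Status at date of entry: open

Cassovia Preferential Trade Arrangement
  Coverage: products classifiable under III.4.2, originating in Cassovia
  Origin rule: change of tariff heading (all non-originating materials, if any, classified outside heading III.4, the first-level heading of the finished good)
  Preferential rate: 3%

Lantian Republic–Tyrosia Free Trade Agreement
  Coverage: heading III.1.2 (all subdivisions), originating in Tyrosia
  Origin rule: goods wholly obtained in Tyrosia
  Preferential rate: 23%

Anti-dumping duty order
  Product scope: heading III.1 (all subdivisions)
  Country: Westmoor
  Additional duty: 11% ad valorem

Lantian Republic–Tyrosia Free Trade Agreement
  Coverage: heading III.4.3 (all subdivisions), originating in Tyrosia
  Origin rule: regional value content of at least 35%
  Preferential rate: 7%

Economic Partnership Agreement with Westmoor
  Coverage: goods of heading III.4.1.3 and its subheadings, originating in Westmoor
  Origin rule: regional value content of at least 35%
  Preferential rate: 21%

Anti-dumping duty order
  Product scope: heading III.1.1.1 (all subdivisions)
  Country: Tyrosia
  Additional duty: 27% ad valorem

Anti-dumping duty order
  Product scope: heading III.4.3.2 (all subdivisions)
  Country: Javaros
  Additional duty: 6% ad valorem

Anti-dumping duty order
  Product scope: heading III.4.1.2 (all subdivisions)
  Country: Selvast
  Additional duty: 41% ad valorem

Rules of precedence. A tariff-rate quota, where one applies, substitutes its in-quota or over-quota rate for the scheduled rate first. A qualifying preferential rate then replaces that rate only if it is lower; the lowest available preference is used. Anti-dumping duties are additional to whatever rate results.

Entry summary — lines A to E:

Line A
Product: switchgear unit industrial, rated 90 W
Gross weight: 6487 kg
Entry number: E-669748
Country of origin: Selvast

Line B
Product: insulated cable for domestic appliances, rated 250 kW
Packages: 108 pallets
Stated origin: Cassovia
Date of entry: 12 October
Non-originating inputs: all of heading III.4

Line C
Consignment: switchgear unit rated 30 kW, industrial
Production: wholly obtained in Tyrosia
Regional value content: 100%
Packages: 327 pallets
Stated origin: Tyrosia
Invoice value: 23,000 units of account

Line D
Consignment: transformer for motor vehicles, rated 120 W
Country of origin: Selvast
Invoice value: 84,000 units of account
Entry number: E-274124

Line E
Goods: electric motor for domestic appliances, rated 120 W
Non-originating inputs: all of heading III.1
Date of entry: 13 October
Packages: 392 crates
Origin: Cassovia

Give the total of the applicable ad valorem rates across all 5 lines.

Line A: switchgear unit → III.1; rated 90 W → III.1.2; industrial → III.1.2.1. Scheduled 22%. No special measure applies. → 22%.
Line B: insulated cable → III.3; rated 250 kW → III.3.3; for domestic appliances → III.3.3.2. Scheduled 11%. Cassovia agreement on III.4.2: III.3.3.2 not covered. → 11%.
Line C: switchgear unit → III.1; rated 30 kW → III.1.1; industrial → III.1.1.1. Scheduled 26%. Tyrosia agreement on III.1.2: III.1.1.1 not covered; Tyrosia agreement on III.4.3: III.1.1.1 not covered; anti-dumping (Tyrosia, III.1.1.1): +27%; total 26% + 27% = 53%. → 53%.
Line D: transformer → III.2; rated 120 W → III.2.3; for motor vehicles → III.2.3.2. Scheduled 30%. No special measure applies. → 30%.
Line E: electric motor → III.4; rated 120 W → III.4.2; for domestic appliances → III.4.2.1. Scheduled 17%. Cassovia agreement on III.4.2: CTH met → 3% available; preferential 3%. → 3%.
Sum: 22% + 11% + 53% + 30% + 3% = 119%.

119%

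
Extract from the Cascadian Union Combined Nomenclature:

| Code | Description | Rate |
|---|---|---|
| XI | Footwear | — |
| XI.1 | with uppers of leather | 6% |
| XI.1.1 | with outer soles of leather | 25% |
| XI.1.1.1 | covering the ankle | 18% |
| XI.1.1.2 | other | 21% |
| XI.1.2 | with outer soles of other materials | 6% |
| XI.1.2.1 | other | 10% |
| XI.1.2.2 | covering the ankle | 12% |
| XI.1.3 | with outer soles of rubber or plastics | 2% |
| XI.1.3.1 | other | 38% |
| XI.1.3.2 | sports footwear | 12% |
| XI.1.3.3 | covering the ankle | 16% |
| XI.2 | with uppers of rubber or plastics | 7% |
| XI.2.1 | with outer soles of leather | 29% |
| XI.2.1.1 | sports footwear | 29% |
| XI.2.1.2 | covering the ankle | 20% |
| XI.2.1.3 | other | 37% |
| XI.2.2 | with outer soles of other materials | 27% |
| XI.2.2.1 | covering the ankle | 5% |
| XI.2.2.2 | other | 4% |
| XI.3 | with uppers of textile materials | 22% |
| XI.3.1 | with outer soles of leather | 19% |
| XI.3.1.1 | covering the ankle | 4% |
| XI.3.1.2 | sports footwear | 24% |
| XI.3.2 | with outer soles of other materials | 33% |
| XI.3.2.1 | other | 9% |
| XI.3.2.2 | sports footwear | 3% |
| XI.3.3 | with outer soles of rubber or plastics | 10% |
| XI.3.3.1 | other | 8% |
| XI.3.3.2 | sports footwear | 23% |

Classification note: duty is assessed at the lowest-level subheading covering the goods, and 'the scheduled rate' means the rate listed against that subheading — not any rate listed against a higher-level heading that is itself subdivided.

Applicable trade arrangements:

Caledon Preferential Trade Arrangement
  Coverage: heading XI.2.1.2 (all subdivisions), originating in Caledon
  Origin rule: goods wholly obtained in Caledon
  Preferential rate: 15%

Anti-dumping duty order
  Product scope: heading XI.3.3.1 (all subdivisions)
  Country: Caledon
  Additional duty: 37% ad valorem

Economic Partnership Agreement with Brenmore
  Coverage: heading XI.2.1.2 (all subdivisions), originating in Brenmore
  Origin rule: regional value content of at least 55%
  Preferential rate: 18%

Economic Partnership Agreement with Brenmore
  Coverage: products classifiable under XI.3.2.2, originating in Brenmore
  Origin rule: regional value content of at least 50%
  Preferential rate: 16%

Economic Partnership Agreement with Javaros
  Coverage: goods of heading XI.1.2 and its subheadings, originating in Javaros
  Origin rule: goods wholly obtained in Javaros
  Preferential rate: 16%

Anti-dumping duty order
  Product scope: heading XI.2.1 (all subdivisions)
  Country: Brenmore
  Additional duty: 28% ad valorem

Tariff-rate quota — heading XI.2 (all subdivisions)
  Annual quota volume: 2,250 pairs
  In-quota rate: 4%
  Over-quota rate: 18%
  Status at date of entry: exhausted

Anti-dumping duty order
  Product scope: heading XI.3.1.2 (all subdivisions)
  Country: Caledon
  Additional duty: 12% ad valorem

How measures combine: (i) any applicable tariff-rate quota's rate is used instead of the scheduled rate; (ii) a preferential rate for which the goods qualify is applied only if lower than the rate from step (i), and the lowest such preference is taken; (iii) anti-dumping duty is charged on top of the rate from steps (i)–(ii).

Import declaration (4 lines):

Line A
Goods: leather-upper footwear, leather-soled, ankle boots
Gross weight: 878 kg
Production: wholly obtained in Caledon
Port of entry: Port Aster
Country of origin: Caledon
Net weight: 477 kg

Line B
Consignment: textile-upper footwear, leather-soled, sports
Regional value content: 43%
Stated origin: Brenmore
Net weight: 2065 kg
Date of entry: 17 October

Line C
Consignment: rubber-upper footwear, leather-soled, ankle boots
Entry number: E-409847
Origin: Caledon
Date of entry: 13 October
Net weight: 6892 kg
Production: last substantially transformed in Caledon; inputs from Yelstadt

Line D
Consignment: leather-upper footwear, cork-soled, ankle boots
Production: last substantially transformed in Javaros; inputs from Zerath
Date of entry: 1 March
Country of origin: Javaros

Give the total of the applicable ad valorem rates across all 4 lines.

72%

Line A: leather-upper → XI.1; leather-soled → XI.1.1; ankle boots → XI.1.1.1. Scheduled 18%. Caledon agreement on XI.2.1.2: XI.1.1.1 not covered. → 18%.
Line B: textile-upper → XI.3; leather-soled → XI.3.1; sports → XI.3.1.2. Scheduled 24%. Brenmore agreement on XI.2.1.2: XI.3.1.2 not covered; Brenmore agreement on XI.3.2.2: XI.3.1.2 not covered. → 24%.
Line C: rubber-upper → XI.2; leather-soled → XI.2.1; ankle boots → XI.2.1.2. Scheduled 20%. quota on XI.2 exhausted → over-quota 18%; Caledon agreement on XI.2.1.2: not wholly obtained. → 18%.
Line D: leather-upper → XI.1; cork-soled → XI.1.2; ankle boots → XI.1.2.2. Scheduled 12%. Javaros agreement on XI.1.2: not wholly obtained. → 12%.
Sum: 18% + 24% + 18% + 12% = 72%.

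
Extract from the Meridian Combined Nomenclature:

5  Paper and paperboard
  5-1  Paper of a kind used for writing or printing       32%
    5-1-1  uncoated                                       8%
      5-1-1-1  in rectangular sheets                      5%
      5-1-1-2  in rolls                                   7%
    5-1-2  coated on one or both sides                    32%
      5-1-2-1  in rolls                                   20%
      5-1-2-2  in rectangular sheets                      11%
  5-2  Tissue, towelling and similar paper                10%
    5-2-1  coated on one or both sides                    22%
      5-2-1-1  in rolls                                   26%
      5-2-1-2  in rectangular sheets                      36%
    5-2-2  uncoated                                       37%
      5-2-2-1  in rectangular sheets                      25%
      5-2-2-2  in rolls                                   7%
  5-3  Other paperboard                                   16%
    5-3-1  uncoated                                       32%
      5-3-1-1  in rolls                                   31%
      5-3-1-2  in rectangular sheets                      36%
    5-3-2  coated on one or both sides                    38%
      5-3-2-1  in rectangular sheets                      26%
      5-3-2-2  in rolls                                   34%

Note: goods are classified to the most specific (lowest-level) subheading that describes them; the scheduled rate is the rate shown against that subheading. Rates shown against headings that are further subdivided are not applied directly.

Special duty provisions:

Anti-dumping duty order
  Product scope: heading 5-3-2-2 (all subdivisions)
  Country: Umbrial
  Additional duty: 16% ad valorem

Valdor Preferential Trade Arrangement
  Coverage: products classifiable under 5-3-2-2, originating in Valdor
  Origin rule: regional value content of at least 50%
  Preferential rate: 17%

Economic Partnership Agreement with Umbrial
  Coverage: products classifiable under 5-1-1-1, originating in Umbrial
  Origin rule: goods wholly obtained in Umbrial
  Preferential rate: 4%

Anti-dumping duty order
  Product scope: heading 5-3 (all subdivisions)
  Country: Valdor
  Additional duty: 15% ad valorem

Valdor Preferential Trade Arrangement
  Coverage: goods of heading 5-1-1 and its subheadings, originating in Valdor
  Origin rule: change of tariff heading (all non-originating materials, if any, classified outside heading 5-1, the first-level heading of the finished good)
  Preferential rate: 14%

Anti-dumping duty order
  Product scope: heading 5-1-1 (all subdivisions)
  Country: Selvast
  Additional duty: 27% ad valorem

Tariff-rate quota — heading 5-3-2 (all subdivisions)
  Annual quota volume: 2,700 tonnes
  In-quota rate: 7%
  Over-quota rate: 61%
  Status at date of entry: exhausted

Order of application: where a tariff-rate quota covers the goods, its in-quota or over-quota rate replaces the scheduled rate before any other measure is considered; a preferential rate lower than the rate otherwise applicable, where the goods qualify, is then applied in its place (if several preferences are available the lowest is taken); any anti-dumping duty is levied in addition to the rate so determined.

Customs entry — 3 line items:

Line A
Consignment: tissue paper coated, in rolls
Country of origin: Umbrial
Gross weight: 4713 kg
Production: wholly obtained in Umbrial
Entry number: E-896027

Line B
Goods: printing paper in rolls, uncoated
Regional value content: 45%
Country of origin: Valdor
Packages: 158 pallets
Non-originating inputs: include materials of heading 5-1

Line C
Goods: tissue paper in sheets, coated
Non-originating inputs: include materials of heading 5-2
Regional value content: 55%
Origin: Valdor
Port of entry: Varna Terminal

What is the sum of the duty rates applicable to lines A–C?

69%

Line A: tissue paper → 5-2; coated → 5-2-1; in rolls → 5-2-1-1. Scheduled 26%. Umbrial agreement on 5-1-1-1: 5-2-1-1 not covered. → 26%.
Line B: printing paper → 5-1; uncoated → 5-1-1; in rolls → 5-1-1-2. Scheduled 7%. Valdor agreement on 5-3-2-2: 5-1-1-2 not covered; Valdor agreement on 5-1-1: CTH not met. → 7%.
Line C: tissue paper → 5-2; coated → 5-2-1; in sheets → 5-2-1-2. Scheduled 36%. Valdor agreement on 5-3-2-2: 5-2-1-2 not covered; Valdor agreement on 5-1-1: 5-2-1-2 not covered. → 36%.
Sum: 26% + 7% + 36% = 69%.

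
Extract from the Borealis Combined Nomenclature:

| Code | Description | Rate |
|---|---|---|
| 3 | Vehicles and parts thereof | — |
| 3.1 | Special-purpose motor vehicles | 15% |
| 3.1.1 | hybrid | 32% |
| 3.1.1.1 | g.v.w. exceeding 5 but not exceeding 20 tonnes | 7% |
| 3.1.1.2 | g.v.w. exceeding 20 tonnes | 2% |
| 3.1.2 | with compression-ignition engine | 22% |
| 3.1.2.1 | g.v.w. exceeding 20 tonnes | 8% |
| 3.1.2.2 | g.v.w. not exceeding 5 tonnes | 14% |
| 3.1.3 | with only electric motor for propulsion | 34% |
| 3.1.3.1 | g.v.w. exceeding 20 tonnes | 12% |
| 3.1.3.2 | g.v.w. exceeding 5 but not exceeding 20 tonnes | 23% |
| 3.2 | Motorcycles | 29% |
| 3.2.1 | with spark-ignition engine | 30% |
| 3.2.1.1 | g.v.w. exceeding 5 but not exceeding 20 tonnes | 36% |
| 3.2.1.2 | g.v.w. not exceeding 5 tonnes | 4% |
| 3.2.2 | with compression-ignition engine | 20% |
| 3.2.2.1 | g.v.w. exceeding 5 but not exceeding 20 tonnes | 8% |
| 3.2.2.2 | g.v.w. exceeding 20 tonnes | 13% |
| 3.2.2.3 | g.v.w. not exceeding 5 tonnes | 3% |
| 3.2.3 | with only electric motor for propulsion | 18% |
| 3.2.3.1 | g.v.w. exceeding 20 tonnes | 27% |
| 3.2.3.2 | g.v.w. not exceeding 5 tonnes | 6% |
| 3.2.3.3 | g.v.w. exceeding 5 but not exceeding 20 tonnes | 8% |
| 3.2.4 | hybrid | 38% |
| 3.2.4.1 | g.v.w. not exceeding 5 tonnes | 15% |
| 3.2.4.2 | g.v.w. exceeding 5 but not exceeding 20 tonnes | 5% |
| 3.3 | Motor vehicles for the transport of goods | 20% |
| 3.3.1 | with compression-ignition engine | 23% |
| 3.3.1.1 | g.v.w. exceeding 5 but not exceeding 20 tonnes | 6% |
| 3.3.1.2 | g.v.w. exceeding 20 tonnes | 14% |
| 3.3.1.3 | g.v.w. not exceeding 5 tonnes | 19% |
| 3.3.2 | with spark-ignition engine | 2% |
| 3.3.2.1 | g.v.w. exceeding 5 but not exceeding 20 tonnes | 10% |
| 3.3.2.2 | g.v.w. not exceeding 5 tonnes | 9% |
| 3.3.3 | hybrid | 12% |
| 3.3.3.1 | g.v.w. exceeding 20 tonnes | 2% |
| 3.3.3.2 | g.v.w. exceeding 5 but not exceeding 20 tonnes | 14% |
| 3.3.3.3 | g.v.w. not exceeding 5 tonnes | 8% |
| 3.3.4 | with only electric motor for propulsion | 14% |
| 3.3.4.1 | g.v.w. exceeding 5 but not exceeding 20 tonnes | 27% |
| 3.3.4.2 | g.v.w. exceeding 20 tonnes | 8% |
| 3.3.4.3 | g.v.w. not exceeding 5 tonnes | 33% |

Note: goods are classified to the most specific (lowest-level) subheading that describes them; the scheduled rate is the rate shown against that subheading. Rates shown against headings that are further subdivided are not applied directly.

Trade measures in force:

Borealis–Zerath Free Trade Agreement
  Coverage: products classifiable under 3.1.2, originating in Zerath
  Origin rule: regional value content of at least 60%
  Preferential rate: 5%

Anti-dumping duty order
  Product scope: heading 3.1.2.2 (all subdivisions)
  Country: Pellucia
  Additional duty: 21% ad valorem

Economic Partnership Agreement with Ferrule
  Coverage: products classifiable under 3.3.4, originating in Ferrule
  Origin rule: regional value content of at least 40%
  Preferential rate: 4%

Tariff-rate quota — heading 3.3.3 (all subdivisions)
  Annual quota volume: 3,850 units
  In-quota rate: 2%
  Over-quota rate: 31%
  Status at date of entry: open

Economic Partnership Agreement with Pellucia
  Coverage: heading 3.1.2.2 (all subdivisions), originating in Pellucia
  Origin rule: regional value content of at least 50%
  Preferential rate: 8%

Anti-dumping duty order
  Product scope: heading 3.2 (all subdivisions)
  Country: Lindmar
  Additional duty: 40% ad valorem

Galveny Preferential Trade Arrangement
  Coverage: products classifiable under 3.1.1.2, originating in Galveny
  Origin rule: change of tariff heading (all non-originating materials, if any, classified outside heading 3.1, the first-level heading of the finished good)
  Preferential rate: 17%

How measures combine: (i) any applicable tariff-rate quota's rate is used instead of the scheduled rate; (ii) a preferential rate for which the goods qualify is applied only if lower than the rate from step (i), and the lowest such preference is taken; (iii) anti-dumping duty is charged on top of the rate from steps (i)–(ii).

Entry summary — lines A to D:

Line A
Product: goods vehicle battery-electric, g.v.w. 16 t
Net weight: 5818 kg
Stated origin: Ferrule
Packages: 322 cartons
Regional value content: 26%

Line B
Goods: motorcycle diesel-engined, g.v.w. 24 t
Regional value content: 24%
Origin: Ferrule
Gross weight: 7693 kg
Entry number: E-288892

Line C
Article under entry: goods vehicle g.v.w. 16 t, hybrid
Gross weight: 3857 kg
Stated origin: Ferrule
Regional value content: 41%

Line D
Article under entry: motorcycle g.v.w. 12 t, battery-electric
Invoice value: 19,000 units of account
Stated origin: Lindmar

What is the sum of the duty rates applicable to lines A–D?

Line A: goods vehicle → 3.3; battery-electric → 3.3.4; g.v.w. 16 t → 3.3.4.1. Scheduled 27%. Ferrule agreement on 3.3.4: RVC < 40%. → 27%.
Line B: motorcycle → 3.2; diesel-engined → 3.2.2; g.v.w. 24 t → 3.2.2.2. Scheduled 13%. Ferrule agreement on 3.3.4: 3.2.2.2 not covered. → 13%.
Line C: goods vehicle → 3.3; hybrid → 3.3.3; g.v.w. 16 t → 3.3.3.2. Scheduled 14%. quota on 3.3.3 open → in-quota 2%; Ferrule agreement on 3.3.4: 3.3.3.2 not covered. → 2%.
Line D: motorcycle → 3.2; battery-electric → 3.2.3; g.v.w. 12 t → 3.2.3.3. Scheduled 8%. anti-dumping (Lindmar, 3.2): +40%; total 8% + 40% = 48%. → 48%.
Sum: 27% + 13% + 2% + 48% = 90%.

90%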